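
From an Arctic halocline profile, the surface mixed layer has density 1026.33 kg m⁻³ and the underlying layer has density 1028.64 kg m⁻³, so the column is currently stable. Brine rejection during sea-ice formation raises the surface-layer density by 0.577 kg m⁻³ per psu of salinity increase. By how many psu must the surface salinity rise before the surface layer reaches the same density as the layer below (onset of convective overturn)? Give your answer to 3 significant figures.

4.00 psu

Density deficit of the surface layer: 1028.64 − 1026.33 = 2.31 kg m⁻³.
Required change = 2.31 / 0.577 = 4.00 psu.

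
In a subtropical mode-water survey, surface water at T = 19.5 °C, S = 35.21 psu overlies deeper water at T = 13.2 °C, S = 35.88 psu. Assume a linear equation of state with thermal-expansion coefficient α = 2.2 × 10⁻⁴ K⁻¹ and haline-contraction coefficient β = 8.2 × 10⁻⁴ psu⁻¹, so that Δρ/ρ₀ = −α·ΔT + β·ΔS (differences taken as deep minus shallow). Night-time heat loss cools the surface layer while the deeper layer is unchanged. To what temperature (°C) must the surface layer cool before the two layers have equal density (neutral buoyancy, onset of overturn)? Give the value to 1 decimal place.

Neutral buoyancy requires Δρ = 0, i.e. −α(T_deep − T_surf′) + β(S_deep − S_surf) = 0.
T_surf′ = T_deep − (β/α)·ΔS = 13.2 − (8.2 × 10⁻⁴/2.2 × 10⁻⁴)·(+0.67) = 10.703 °C.
Cooling required: 19.5 − (10.703) = 8.797 °C.

10.7 °C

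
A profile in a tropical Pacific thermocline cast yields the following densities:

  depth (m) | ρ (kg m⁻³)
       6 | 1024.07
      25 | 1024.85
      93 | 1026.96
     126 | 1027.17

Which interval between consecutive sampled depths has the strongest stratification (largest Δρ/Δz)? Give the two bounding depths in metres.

Compute the density gradient over each adjacent pair:
  6–25 m: Δρ/Δz = 0.78/19 = 0.041 kg m⁻⁴
  25–93 m: Δρ/Δz = 2.11/68 = 0.031 kg m⁻⁴
  93–126 m: Δρ/Δz = 0.21/33 = 6.4 × 10⁻³ kg m⁻⁴
The largest gradient is in the 6–25 m interval — the pycnocline.

6–25 m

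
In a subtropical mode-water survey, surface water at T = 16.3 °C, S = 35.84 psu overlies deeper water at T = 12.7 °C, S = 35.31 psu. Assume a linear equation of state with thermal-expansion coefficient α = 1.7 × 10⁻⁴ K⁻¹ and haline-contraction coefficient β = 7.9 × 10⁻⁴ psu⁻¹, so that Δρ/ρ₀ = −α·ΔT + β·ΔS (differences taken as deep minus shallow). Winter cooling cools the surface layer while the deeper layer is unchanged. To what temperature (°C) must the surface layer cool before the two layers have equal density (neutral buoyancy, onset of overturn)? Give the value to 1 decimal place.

15.2 °C

Neutral buoyancy requires Δρ = 0, i.e. −α(T_deep − T_surf′) + β(S_deep − S_surf) = 0.
T_surf′ = T_deep − (β/α)·ΔS = 12.7 − (7.9 × 10⁻⁴/1.7 × 10⁻⁴)·(-0.53) = 15.163 °C.
Cooling required: 16.3 − (15.163) = 1.137 °C.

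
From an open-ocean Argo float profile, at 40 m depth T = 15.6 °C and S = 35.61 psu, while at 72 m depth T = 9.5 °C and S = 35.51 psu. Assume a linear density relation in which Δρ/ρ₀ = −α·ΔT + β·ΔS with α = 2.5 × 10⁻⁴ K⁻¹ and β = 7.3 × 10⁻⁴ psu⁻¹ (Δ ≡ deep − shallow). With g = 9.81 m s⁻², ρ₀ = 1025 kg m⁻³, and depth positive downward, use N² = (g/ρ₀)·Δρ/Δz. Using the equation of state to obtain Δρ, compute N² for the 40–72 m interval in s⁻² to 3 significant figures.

ΔT = -6.1 K, ΔS = -0.10 psu (deep − shallow).
Δρ/ρ₀ = −αΔT + βΔS = 1.525 × 10⁻³ − 7.30 × 10⁻⁵ = 1.452 × 10⁻³, so Δρ ≈ 1.488 kg m⁻³.
N² = (g/ρ₀)·Δρ/Δz = g·(Δρ/ρ₀)/Δz = 9.81 × 1.452 × 10⁻³ / 32 = 4.4513 × 10⁻⁴ s⁻² ≈ 4.45 × 10⁻⁴ s⁻².

4.45 × 10⁻⁴ s⁻²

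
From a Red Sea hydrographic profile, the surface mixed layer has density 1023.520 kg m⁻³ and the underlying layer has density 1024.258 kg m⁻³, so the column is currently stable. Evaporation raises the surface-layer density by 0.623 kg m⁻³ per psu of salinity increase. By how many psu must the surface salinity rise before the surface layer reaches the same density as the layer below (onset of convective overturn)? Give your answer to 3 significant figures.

1.18 psu

Density deficit of the surface layer: 1024.258 − 1023.520 = 0.738 kg m⁻³.
Required change = 0.738 / 0.623 = 1.18 psu.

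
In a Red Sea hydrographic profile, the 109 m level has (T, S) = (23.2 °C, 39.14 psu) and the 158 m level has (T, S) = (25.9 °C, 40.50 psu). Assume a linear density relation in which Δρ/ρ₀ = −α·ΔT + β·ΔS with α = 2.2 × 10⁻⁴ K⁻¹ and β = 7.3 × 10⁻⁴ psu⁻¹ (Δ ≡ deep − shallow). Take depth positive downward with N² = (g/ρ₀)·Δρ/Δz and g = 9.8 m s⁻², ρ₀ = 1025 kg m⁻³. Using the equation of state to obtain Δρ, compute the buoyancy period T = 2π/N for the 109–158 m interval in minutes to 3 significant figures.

ΔT = +2.7 K, ΔS = +1.36 psu (deep − shallow).
Δρ/ρ₀ = −αΔT + βΔS = -5.94 × 10⁻⁴ + 9.928 × 10⁻⁴ = 3.988 × 10⁻⁴, so Δρ ≈ 0.4088 kg m⁻³.
N² = (g/ρ₀)·Δρ/Δz = g·(Δρ/ρ₀)/Δz = 9.8 × 3.988 × 10⁻⁴ / 49 = 7.9760 × 10⁻⁵ s⁻².
N = √(7.9760 × 10⁻⁵) = 8.9308 × 10⁻³ rad s⁻¹ → T = 2π/N = 703.54 s = 11.726 min ≈ 11.7 min.

11.7 min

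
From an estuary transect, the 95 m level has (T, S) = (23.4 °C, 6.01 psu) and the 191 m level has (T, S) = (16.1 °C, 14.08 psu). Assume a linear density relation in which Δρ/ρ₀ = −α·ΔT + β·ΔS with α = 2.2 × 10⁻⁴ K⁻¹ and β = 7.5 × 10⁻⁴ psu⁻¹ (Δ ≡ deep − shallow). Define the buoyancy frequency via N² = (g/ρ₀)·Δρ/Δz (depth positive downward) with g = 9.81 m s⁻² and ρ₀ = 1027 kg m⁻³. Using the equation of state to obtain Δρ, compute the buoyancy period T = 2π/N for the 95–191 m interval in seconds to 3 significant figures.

ΔT = -7.3 K, ΔS = +8.07 psu (deep − shallow).
Δρ/ρ₀ = −αΔT + βΔS = 1.606 × 10⁻³ + 6.0525 × 10⁻³ = 7.6585 × 10⁻³, so Δρ ≈ 7.865 kg m⁻³.
N² = (g/ρ₀)·Δρ/Δz = g·(Δρ/ρ₀)/Δz = 9.81 × 7.6585 × 10⁻³ / 96 = 7.8260 × 10⁻⁴ s⁻².
N = √(7.8260 × 10⁻⁴) = 0.027975 rad s⁻¹ → T = 2π/N = 224.60 s ≈ 225 s.

225 s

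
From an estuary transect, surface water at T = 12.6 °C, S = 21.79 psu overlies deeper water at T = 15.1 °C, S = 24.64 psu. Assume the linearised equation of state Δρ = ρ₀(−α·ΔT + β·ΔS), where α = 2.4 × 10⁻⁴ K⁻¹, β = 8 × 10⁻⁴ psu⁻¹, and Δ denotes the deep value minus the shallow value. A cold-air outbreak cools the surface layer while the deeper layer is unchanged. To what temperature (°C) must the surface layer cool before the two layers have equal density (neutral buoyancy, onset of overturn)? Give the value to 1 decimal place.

5.6 °C

Neutral buoyancy requires Δρ = 0, i.e. −α(T_deep − T_surf′) + β(S_deep − S_surf) = 0.
T_surf′ = T_deep − (β/α)·ΔS = 15.1 − (8 × 10⁻⁴/2.4 × 10⁻⁴)·(+2.85) = 5.600 °C.
Cooling required: 12.6 − (5.600) = 7.000 °C.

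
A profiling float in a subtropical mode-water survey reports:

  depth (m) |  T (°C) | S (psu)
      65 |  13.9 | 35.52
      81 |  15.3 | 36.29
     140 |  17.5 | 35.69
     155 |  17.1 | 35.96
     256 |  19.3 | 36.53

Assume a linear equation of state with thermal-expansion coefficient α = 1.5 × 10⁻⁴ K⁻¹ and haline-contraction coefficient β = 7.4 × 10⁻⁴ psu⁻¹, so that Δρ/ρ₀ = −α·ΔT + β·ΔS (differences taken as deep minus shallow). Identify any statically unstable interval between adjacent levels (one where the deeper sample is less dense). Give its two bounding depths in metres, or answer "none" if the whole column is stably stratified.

Evaluate Δρ/ρ₀ = −αΔT + βΔS across each adjacent pair:
  65–81 m: −αΔT+βΔS = −(1.5 × 10⁻⁴)(+1.4)+(7.4 × 10⁻⁴)(+0.77) = 3.6 × 10⁻⁴ → stable
  81–140 m: −αΔT+βΔS = −(1.5 × 10⁻⁴)(+2.2)+(7.4 × 10⁻⁴)(-0.60) = -7.7 × 10⁻⁴ → UNSTABLE
  140–155 m: −αΔT+βΔS = −(1.5 × 10⁻⁴)(-0.4)+(7.4 × 10⁻⁴)(+0.27) = 2.6 × 10⁻⁴ → stable
  155–256 m: −αΔT+βΔS = −(1.5 × 10⁻⁴)(+2.2)+(7.4 × 10⁻⁴)(+0.57) = 9.2 × 10⁻⁵ → stable
The 81–140 m interval has Δρ < 0: lighter water underlies denser water.

81–140 m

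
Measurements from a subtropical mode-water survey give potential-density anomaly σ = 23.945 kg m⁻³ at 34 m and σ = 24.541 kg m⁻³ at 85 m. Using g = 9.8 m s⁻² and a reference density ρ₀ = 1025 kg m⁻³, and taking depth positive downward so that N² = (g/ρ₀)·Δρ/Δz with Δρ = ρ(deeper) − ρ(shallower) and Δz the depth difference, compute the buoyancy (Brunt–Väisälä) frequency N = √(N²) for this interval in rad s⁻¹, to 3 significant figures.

Δρ = 1024.541 − 1023.945 = 0.596 kg m⁻³ over Δz = 85 − 34 = 51 m.
N² = (9.8/1025) × (0.596/51) = 1.1173 × 10⁻⁴ s⁻².
N = √(1.1173 × 10⁻⁴) = 0.010570 rad s⁻¹ ≈ 0.0106 rad s⁻¹.

0.0106 rad s⁻¹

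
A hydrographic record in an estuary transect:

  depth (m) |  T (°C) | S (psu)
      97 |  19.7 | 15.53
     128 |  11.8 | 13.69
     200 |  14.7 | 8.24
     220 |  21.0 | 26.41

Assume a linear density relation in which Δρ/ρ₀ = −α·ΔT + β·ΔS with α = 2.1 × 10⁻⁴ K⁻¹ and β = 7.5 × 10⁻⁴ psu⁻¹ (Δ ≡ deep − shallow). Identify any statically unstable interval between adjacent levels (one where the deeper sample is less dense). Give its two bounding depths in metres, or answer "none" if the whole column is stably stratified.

Evaluate Δρ/ρ₀ = −αΔT + βΔS across each adjacent pair:
  97–128 m: −αΔT+βΔS = −(2.1 × 10⁻⁴)(-7.9)+(7.5 × 10⁻⁴)(-1.84) = 2.8 × 10⁻⁴ → stable
  128–200 m: −αΔT+βΔS = −(2.1 × 10⁻⁴)(+2.9)+(7.5 × 10⁻⁴)(-5.45) = -4.7 × 10⁻³ → UNSTABLE
  200–220 m: −αΔT+βΔS = −(2.1 × 10⁻⁴)(+6.3)+(7.5 × 10⁻⁴)(+18.17) = 0.012 → stable
The 128–200 m interval has Δρ < 0: lighter water underlies denser water.

128–200 m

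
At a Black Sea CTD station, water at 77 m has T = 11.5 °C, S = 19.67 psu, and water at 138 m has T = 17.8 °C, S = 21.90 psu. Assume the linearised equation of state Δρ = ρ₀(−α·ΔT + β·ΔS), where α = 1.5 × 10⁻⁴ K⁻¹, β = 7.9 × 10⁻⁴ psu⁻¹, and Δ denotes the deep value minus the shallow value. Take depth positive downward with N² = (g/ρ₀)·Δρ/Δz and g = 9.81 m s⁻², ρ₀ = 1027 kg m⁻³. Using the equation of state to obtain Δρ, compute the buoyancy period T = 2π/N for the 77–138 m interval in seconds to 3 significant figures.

548 s

ΔT = +6.3 K, ΔS = +2.23 psu (deep − shallow).
Δρ/ρ₀ = −αΔT + βΔS = -9.45 × 10⁻⁴ + 1.7617 × 10⁻³ = 8.167 × 10⁻⁴, so Δρ ≈ 0.8388 kg m⁻³.
N² = (g/ρ₀)·Δρ/Δz = g·(Δρ/ρ₀)/Δz = 9.81 × 8.167 × 10⁻⁴ / 61 = 1.3134 × 10⁻⁴ s⁻².
N = √(1.3134 × 10⁻⁴) = 0.011460 rad s⁻¹ → T = 2π/N = 548.27 s ≈ 548 s.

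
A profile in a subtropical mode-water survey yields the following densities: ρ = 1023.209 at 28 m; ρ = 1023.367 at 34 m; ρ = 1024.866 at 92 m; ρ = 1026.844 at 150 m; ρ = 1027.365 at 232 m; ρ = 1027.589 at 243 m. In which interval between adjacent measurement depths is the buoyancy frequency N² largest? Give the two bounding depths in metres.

Compute the density gradient over each adjacent pair:
  28–34 m: Δρ/Δz = 0.158/6 = 0.026 kg m⁻⁴
  34–92 m: Δρ/Δz = 1.499/58 = 0.026 kg m⁻⁴
  92–150 m: Δρ/Δz = 1.978/58 = 0.034 kg m⁻⁴
  150–232 m: Δρ/Δz = 0.521/82 = 6.4 × 10⁻³ kg m⁻⁴
  232–243 m: Δρ/Δz = 0.224/11 = 0.020 kg m⁻⁴
The largest gradient is in the 92–150 m interval — the pycnocline.

92–150 m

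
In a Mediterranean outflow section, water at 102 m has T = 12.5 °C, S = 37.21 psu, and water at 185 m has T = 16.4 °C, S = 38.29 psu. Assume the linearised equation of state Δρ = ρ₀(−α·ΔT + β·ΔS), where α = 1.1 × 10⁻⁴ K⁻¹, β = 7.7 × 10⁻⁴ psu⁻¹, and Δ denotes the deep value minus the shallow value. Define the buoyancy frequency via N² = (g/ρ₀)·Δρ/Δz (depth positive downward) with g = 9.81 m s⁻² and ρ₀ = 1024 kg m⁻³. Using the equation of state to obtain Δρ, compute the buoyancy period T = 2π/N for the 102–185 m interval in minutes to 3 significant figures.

15.2 min

ΔT = +3.9 K, ΔS = +1.08 psu (deep − shallow).
Δρ/ρ₀ = −αΔT + βΔS = -4.29 × 10⁻⁴ + 8.316 × 10⁻⁴ = 4.026 × 10⁻⁴, so Δρ ≈ 0.4123 kg m⁻³.
N² = (g/ρ₀)·Δρ/Δz = g·(Δρ/ρ₀)/Δz = 9.81 × 4.026 × 10⁻⁴ / 83 = 4.7584 × 10⁻⁵ s⁻².
N = √(4.7584 × 10⁻⁵) = 6.8981 × 10⁻³ rad s⁻¹ → T = 2π/N = 910.86 s = 15.181 min ≈ 15.2 min.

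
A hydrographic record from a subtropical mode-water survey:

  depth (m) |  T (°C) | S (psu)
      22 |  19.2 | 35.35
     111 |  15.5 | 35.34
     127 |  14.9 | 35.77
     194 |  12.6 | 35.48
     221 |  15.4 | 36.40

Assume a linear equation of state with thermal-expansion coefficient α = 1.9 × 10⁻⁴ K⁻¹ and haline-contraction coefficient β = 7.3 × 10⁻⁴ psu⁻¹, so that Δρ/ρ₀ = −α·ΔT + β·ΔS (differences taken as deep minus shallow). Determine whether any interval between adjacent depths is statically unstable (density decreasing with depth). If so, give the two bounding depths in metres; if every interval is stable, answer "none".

Evaluate Δρ/ρ₀ = −αΔT + βΔS across each adjacent pair:
  22–111 m: −αΔT+βΔS = −(1.9 × 10⁻⁴)(-3.7)+(7.3 × 10⁻⁴)(-0.01) = 7.0 × 10⁻⁴ → stable
  111–127 m: −αΔT+βΔS = −(1.9 × 10⁻⁴)(-0.6)+(7.3 × 10⁻⁴)(+0.43) = 4.3 × 10⁻⁴ → stable
  127–194 m: −αΔT+βΔS = −(1.9 × 10⁻⁴)(-2.3)+(7.3 × 10⁻⁴)(-0.29) = 2.3 × 10⁻⁴ → stable
  194–221 m: −αΔT+βΔS = −(1.9 × 10⁻⁴)(+2.8)+(7.3 × 10⁻⁴)(+0.92) = 1.4 × 10⁻⁴ → stable
Every interval has Δρ > 0: the column is stably stratified throughout.

none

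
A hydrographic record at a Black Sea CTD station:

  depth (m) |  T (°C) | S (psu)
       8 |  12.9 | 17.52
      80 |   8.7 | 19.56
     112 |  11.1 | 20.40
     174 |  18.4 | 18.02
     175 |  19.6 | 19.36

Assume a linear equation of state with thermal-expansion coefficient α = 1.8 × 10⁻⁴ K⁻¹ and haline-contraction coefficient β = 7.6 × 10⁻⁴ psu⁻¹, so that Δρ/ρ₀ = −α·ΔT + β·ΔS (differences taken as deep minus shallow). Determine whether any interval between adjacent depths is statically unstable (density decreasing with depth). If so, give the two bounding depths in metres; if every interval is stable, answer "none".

Evaluate Δρ/ρ₀ = −αΔT + βΔS across each adjacent pair:
  8–80 m: −αΔT+βΔS = −(1.8 × 10⁻⁴)(-4.2)+(7.6 × 10⁻⁴)(+2.04) = 2.3 × 10⁻³ → stable
  80–112 m: −αΔT+βΔS = −(1.8 × 10⁻⁴)(+2.4)+(7.6 × 10⁻⁴)(+0.84) = 2.1 × 10⁻⁴ → stable
  112–174 m: −αΔT+βΔS = −(1.8 × 10⁻⁴)(+7.3)+(7.6 × 10⁻⁴)(-2.38) = -3.1 × 10⁻³ → UNSTABLE
  174–175 m: −αΔT+βΔS = −(1.8 × 10⁻⁴)(+1.2)+(7.6 × 10⁻⁴)(+1.34) = 8.0 × 10⁻⁴ → stable
The 112–174 m interval has Δρ < 0: lighter water underlies denser water.

112–174 m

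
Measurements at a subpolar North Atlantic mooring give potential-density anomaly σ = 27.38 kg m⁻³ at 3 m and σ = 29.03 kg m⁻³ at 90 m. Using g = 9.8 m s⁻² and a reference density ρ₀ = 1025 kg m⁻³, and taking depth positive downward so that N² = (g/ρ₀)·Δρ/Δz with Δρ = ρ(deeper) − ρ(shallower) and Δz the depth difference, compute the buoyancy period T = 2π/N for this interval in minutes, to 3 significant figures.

7.78 min

Δρ = 1029.03 − 1027.38 = 1.65 kg m⁻³ over Δz = 90 − 3 = 87 m.
N² = (9.8/1025) × (1.65/87) = 1.8133 × 10⁻⁴ s⁻².
N = √(1.8133 × 10⁻⁴) = 0.013466 rad s⁻¹, so T = 2π/N = 466.60 s = 7.7767 min ≈ 7.78 min.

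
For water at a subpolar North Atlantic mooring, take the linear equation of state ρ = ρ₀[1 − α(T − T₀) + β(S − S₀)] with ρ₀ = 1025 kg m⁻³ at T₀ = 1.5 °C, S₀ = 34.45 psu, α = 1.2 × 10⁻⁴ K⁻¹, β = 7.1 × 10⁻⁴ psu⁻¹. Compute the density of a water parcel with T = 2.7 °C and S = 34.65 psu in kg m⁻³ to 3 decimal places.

1024.998 kg m⁻³

T − T₀ = +1.2 K, S − S₀ = +0.20 psu.
Bracket = 1 − α·(+1.2) + β·(+0.20) = 1 + (-2.00 × 10⁻⁶) = 0.9999980.
ρ = 1025 × 0.9999980 = 1024.998 kg m⁻³.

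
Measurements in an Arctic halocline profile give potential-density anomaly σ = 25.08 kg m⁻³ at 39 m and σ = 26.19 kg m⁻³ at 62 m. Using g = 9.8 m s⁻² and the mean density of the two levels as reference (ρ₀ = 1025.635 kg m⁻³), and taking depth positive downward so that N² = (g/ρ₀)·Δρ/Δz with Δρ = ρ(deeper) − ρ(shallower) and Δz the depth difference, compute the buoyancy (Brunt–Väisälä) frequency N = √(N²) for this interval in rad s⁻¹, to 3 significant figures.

0.0215 rad s⁻¹

Δρ = 1026.19 − 1025.08 = 1.11 kg m⁻³ over Δz = 62 − 39 = 23 m.
N² = (9.8/1025.635) × (1.11/23) = 4.6114 × 10⁻⁴ s⁻².
N = √(4.6114 × 10⁻⁴) = 0.021474 rad s⁻¹ ≈ 0.0215 rad s⁻¹.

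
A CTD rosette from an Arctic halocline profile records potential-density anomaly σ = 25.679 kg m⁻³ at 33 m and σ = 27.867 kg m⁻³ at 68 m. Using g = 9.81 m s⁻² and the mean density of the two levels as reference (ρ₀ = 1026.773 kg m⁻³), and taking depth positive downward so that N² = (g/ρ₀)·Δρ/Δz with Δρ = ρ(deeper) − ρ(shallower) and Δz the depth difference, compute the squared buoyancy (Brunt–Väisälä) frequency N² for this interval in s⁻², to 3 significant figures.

Δρ = 1027.867 − 1025.679 = 2.188 kg m⁻³ over Δz = 68 − 33 = 35 m.
N² = (9.81/1026.773) × (2.188/35) = 5.9727 × 10⁻⁴ s⁻² ≈ 5.97 × 10⁻⁴ s⁻².

5.97 × 10⁻⁴ s⁻²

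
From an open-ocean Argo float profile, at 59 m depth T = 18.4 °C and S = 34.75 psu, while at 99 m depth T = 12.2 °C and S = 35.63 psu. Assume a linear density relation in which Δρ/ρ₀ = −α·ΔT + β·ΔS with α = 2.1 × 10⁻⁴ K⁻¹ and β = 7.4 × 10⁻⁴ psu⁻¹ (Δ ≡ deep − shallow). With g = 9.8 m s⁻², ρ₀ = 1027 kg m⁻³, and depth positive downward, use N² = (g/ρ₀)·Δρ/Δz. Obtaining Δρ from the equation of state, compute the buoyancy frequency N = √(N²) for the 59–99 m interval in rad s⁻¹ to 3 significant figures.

ΔT = -6.2 K, ΔS = +0.88 psu (deep − shallow).
Δρ/ρ₀ = −αΔT + βΔS = 1.302 × 10⁻³ + 6.512 × 10⁻⁴ = 1.9532 × 10⁻³, so Δρ ≈ 2.006 kg m⁻³.
N² = (g/ρ₀)·Δρ/Δz = g·(Δρ/ρ₀)/Δz = 9.8 × 1.9532 × 10⁻³ / 40 = 4.7853 × 10⁻⁴ s⁻².
N = √(4.7853 × 10⁻⁴) = 0.021875 rad s⁻¹ ≈ 0.0219 rad s⁻¹.

0.0219 rad s⁻¹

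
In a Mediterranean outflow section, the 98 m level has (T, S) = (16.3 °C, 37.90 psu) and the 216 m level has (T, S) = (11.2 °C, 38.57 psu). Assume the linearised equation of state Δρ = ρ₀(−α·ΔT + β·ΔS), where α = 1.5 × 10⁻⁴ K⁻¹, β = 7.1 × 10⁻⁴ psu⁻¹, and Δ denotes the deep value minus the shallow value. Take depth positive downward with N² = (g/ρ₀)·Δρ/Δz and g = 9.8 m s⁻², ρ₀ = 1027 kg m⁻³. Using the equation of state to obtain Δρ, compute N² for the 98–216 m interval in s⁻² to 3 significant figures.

1.03 × 10⁻⁴ s⁻²

ΔT = -5.1 K, ΔS = +0.67 psu (deep − shallow).
Δρ/ρ₀ = −αΔT + βΔS = 7.65 × 10⁻⁴ + 4.757 × 10⁻⁴ = 1.2407 × 10⁻³, so Δρ ≈ 1.274 kg m⁻³.
N² = (g/ρ₀)·Δρ/Δz = g·(Δρ/ρ₀)/Δz = 9.8 × 1.2407 × 10⁻³ / 118 = 1.0304 × 10⁻⁴ s⁻² ≈ 1.03 × 10⁻⁴ s⁻².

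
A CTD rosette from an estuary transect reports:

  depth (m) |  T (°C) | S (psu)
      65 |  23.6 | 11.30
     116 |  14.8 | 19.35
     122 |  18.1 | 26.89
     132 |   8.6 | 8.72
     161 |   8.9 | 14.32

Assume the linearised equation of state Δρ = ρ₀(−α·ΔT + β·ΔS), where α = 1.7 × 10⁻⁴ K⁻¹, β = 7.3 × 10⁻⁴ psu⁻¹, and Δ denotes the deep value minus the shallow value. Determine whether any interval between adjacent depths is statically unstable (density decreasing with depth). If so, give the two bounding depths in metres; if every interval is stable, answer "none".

Evaluate Δρ/ρ₀ = −αΔT + βΔS across each adjacent pair:
  65–116 m: −αΔT+βΔS = −(1.7 × 10⁻⁴)(-8.8)+(7.3 × 10⁻⁴)(+8.05) = 7.4 × 10⁻³ → stable
  116–122 m: −αΔT+βΔS = −(1.7 × 10⁻⁴)(+3.3)+(7.3 × 10⁻⁴)(+7.54) = 4.9 × 10⁻³ → stable
  122–132 m: −αΔT+βΔS = −(1.7 × 10⁻⁴)(-9.5)+(7.3 × 10⁻⁴)(-18.17) = -0.012 → UNSTABLE
  132–161 m: −αΔT+βΔS = −(1.7 × 10⁻⁴)(+0.3)+(7.3 × 10⁻⁴)(+5.60) = 4.0 × 10⁻³ → stable
The 122–132 m interval has Δρ < 0: lighter water underlies denser water.

122–132 m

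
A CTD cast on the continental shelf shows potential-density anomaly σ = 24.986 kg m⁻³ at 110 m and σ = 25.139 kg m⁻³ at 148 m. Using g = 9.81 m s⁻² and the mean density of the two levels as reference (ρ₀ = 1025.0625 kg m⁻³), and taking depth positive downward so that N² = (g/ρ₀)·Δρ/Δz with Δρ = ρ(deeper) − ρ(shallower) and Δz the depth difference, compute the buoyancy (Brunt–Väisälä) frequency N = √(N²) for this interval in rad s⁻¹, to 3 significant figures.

6.21 × 10⁻³ rad s⁻¹

Δρ = 1025.139 − 1024.986 = 0.153 kg m⁻³ over Δz = 148 − 110 = 38 m.
N² = (9.81/1025.0625) × (0.153/38) = 3.8532 × 10⁻⁵ s⁻².
N = √(3.8532 × 10⁻⁵) = 6.2074 × 10⁻³ rad s⁻¹ ≈ 6.21 × 10⁻³ rad s⁻¹.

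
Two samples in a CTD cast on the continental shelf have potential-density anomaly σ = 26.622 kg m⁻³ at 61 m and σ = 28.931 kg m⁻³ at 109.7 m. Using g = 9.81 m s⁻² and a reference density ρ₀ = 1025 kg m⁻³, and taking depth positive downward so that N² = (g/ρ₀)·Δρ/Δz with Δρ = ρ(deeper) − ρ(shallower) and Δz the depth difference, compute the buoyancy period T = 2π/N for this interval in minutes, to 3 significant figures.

Δρ = 1028.931 − 1026.622 = 2.309 kg m⁻³ over Δz = 109.7 − 61 = 48.7 m.
N² = (9.81/1025) × (2.309/48.7) = 4.5377 × 10⁻⁴ s⁻².
N = √(4.5377 × 10⁻⁴) = 0.021302 rad s⁻¹, so T = 2π/N = 294.96 s = 4.9160 min ≈ 4.92 min.

4.92 min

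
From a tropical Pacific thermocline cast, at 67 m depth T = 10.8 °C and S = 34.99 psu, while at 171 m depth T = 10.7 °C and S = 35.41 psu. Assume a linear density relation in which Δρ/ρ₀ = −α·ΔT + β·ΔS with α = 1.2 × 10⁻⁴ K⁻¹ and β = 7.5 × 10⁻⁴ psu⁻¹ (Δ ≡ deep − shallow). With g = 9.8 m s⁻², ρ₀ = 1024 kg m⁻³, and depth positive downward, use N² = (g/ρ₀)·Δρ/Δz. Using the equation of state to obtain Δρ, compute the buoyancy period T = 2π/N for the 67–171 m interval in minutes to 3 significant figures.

ΔT = -0.1 K, ΔS = +0.42 psu (deep − shallow).
Δρ/ρ₀ = −αΔT + βΔS = 1.20 × 10⁻⁵ + 3.15 × 10⁻⁴ = 3.27 × 10⁻⁴, so Δρ ≈ 0.3348 kg m⁻³.
N² = (g/ρ₀)·Δρ/Δz = g·(Δρ/ρ₀)/Δz = 9.8 × 3.27 × 10⁻⁴ / 104 = 3.0813 × 10⁻⁵ s⁻².
N = √(3.0813 × 10⁻⁵) = 5.5509 × 10⁻³ rad s⁻¹ → T = 2π/N = 1.1319 × 10³ s = 18.865 min ≈ 18.9 min.

18.9 min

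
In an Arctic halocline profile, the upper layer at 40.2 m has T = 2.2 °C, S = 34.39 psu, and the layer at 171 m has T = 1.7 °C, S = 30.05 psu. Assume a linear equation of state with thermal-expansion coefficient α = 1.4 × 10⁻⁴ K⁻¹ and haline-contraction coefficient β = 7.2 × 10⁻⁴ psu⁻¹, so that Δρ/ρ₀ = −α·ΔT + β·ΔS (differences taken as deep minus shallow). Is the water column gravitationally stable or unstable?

ΔT = 1.7 − 2.2 = -0.5 K and ΔS = 30.05 − 34.39 = -4.34 psu (deep − shallow).
−αΔT = 7.00 × 10⁻⁵; βΔS = -3.1248 × 10⁻³; sum Δρ/ρ₀ = -3.0548 × 10⁻³.
Δρ/ρ₀ < 0, so Δρ < 0: deeper water is lighter → statically unstable; the column would overturn.

unstable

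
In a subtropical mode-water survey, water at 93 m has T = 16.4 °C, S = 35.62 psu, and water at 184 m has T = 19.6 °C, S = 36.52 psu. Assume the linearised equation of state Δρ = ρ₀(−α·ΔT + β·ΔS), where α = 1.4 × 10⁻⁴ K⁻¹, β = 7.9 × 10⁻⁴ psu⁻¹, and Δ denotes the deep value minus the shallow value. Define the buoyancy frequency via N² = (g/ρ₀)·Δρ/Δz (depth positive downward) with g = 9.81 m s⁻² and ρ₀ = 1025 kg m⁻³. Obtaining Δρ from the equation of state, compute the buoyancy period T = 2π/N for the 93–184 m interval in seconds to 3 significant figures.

ΔT = +3.2 K, ΔS = +0.90 psu (deep − shallow).
Δρ/ρ₀ = −αΔT + βΔS = -4.48 × 10⁻⁴ + 7.11 × 10⁻⁴ = 2.63 × 10⁻⁴, so Δρ ≈ 0.2696 kg m⁻³.
N² = (g/ρ₀)·Δρ/Δz = g·(Δρ/ρ₀)/Δz = 9.81 × 2.63 × 10⁻⁴ / 91 = 2.8352 × 10⁻⁵ s⁻².
N = √(2.8352 × 10⁻⁵) = 5.3247 × 10⁻³ rad s⁻¹ → T = 2π/N = 1.1800 × 10³ s ≈ 1.18 × 10³ s.

1.18 × 10³ s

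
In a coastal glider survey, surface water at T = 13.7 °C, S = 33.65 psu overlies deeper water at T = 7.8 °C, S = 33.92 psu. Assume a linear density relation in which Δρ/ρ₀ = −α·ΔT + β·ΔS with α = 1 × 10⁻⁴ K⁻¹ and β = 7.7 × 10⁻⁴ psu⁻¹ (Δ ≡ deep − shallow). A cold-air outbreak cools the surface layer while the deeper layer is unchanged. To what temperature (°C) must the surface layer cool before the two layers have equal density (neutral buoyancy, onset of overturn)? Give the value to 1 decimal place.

Neutral buoyancy requires Δρ = 0, i.e. −α(T_deep − T_surf′) + β(S_deep − S_surf) = 0.
T_surf′ = T_deep − (β/α)·ΔS = 7.8 − (7.7 × 10⁻⁴/1 × 10⁻⁴)·(+0.27) = 5.721 °C.
Cooling required: 13.7 − (5.721) = 7.979 °C.

5.7 °C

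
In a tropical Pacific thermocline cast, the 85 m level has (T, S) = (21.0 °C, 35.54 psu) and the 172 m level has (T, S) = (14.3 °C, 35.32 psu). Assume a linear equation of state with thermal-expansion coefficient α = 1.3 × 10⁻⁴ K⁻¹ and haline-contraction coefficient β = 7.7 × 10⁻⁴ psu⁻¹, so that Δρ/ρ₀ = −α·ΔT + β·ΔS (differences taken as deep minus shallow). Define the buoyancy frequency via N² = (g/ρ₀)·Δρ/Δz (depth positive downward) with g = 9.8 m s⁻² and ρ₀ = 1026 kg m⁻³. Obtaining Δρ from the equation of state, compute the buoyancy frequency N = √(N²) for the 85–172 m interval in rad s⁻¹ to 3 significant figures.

ΔT = -6.7 K, ΔS = -0.22 psu (deep − shallow).
Δρ/ρ₀ = −αΔT + βΔS = 8.71 × 10⁻⁴ − 1.694 × 10⁻⁴ = 7.016 × 10⁻⁴, so Δρ ≈ 0.7198 kg m⁻³.
N² = (g/ρ₀)·Δρ/Δz = g·(Δρ/ρ₀)/Δz = 9.8 × 7.016 × 10⁻⁴ / 87 = 7.9031 × 10⁻⁵ s⁻².
N = √(7.9031 × 10⁻⁵) = 8.8899 × 10⁻³ rad s⁻¹ ≈ 8.89 × 10⁻³ rad s⁻¹.

8.89 × 10⁻³ rad s⁻¹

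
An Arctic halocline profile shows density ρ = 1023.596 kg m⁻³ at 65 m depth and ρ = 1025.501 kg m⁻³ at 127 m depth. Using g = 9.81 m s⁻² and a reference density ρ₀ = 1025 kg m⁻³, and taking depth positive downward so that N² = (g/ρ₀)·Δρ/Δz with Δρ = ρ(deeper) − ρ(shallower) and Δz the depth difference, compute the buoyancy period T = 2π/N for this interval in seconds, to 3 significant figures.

366 s

Δρ = 1025.501 − 1023.596 = 1.905 kg m⁻³ over Δz = 127 − 65 = 62 m.
N² = (9.81/1025) × (1.905/62) = 2.9407 × 10⁻⁴ s⁻².
N = √(2.9407 × 10⁻⁴) = 0.017148 rad s⁻¹, so T = 2π/N = 366.41 s ≈ 366 s.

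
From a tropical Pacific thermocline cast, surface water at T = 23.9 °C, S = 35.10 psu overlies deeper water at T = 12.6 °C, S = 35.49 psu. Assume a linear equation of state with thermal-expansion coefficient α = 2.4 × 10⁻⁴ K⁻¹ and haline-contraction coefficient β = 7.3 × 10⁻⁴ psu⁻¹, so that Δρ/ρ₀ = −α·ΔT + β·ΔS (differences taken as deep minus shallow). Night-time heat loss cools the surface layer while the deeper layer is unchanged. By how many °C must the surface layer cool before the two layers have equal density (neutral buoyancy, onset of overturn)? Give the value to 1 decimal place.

12.5 °C

Neutral buoyancy requires Δρ = 0, i.e. −α(T_deep − T_surf′) + β(S_deep − S_surf) = 0.
T_surf′ = T_deep − (β/α)·ΔS = 12.6 − (7.3 × 10⁻⁴/2.4 × 10⁻⁴)·(+0.39) = 11.414 °C.
Cooling required: 23.9 − (11.414) = 12.486 °C.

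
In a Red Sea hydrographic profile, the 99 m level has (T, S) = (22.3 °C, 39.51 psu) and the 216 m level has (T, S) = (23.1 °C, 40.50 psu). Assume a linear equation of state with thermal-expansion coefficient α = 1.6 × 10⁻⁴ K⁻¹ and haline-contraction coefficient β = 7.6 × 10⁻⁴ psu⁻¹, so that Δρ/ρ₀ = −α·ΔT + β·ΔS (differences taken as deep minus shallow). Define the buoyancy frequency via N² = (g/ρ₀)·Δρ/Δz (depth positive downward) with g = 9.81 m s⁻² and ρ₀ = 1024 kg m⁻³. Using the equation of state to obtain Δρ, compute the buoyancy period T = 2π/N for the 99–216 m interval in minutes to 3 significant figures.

14.5 min

ΔT = +0.8 K, ΔS = +0.99 psu (deep − shallow).
Δρ/ρ₀ = −αΔT + βΔS = -1.28 × 10⁻⁴ + 7.524 × 10⁻⁴ = 6.244 × 10⁻⁴, so Δρ ≈ 0.6394 kg m⁻³.
N² = (g/ρ₀)·Δρ/Δz = g·(Δρ/ρ₀)/Δz = 9.81 × 6.244 × 10⁻⁴ / 117 = 5.2354 × 10⁻⁵ s⁻².
N = √(5.2354 × 10⁻⁵) = 7.2356 × 10⁻³ rad s⁻¹ → T = 2π/N = 868.37 s = 14.473 min ≈ 14.5 min.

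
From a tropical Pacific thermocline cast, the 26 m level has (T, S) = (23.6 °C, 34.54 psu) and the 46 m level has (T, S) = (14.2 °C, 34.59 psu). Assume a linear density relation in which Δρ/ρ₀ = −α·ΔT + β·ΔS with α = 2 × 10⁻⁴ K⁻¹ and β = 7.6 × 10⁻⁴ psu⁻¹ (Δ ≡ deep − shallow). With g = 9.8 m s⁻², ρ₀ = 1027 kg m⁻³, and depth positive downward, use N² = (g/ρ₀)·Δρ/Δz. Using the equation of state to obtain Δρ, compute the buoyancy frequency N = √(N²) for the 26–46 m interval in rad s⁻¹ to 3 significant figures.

ΔT = -9.4 K, ΔS = +0.05 psu (deep − shallow).
Δρ/ρ₀ = −αΔT + βΔS = 1.88 × 10⁻³ + 3.80 × 10⁻⁵ = 1.918 × 10⁻³, so Δρ ≈ 1.970 kg m⁻³.
N² = (g/ρ₀)·Δρ/Δz = g·(Δρ/ρ₀)/Δz = 9.8 × 1.918 × 10⁻³ / 20 = 9.3982 × 10⁻⁴ s⁻².
N = √(9.3982 × 10⁻⁴) = 0.030656 rad s⁻¹ ≈ 0.0307 rad s⁻¹.

0.0307 rad s⁻¹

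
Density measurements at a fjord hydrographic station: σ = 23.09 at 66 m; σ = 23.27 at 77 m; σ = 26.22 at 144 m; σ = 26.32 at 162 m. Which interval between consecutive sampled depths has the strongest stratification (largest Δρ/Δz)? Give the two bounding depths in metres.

77–144 m

Compute the density gradient over each adjacent pair:
  66–77 m: Δρ/Δz = 0.18/11 = 0.016 kg m⁻⁴
  77–144 m: Δρ/Δz = 2.95/67 = 0.044 kg m⁻⁴
  144–162 m: Δρ/Δz = 0.10/18 = 5.6 × 10⁻³ kg m⁻⁴
The largest gradient is in the 77–144 m interval — the pycnocline.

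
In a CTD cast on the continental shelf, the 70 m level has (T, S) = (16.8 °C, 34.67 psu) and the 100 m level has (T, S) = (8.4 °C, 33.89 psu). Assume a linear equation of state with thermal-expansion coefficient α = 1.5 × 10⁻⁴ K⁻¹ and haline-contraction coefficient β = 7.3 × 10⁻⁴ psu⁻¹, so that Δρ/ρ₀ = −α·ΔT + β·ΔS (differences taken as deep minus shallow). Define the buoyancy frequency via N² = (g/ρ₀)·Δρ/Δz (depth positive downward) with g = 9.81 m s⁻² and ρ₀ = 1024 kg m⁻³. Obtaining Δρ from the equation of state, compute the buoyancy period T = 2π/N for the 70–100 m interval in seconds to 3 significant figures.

418 s

ΔT = -8.4 K, ΔS = -0.78 psu (deep − shallow).
Δρ/ρ₀ = −αΔT + βΔS = 1.26 × 10⁻³ − 5.694 × 10⁻⁴ = 6.906 × 10⁻⁴, so Δρ ≈ 0.7072 kg m⁻³.
N² = (g/ρ₀)·Δρ/Δz = g·(Δρ/ρ₀)/Δz = 9.81 × 6.906 × 10⁻⁴ / 30 = 2.2583 × 10⁻⁴ s⁻².
N = √(2.2583 × 10⁻⁴) = 0.015028 rad s⁻¹ → T = 2π/N = 418.10 s ≈ 418 s.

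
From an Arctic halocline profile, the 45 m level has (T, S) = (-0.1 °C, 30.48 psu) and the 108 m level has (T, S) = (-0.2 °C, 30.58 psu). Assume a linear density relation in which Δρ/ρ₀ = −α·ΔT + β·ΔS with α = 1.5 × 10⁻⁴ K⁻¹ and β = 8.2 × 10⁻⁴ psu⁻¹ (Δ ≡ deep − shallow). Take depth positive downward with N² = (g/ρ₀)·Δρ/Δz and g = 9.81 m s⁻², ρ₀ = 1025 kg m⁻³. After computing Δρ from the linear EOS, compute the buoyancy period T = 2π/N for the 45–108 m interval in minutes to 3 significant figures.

26.9 min

ΔT = -0.1 K, ΔS = +0.10 psu (deep − shallow).
Δρ/ρ₀ = −αΔT + βΔS = 1.50 × 10⁻⁵ + 8.20 × 10⁻⁵ = 9.70 × 10⁻⁵, so Δρ ≈ 0.09942 kg m⁻³.
N² = (g/ρ₀)·Δρ/Δz = g·(Δρ/ρ₀)/Δz = 9.81 × 9.70 × 10⁻⁵ / 63 = 1.5104 × 10⁻⁵ s⁻².
N = √(1.5104 × 10⁻⁵) = 3.8864 × 10⁻³ rad s⁻¹ → T = 2π/N = 1.6167 × 10³ s = 26.945 min ≈ 26.9 min.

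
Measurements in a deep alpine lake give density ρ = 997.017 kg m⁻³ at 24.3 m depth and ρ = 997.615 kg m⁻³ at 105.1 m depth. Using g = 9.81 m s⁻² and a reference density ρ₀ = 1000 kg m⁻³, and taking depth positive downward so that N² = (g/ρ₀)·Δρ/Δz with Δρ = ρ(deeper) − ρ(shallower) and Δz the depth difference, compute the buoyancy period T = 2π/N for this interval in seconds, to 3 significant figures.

737 s

Δρ = 997.615 − 997.017 = 0.598 kg m⁻³ over Δz = 105.1 − 24.3 = 80.8 m.
N² = (9.81/1000) × (0.598/80.8) = 7.2604 × 10⁻⁵ s⁻².
N = √(7.2604 × 10⁻⁵) = 8.5208 × 10⁻³ rad s⁻¹, so T = 2π/N = 737.39 s ≈ 737 s.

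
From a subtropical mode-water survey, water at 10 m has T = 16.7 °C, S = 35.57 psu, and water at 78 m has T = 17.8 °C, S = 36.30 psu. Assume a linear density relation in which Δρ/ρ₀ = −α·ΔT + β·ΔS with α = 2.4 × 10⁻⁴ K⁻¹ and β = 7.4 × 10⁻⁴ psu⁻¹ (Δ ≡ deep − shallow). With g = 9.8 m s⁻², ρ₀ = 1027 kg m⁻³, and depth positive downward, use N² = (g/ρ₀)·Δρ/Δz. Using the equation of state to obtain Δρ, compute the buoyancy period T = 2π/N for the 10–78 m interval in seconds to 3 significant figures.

996 s

ΔT = +1.1 K, ΔS = +0.73 psu (deep − shallow).
Δρ/ρ₀ = −αΔT + βΔS = -2.64 × 10⁻⁴ + 5.402 × 10⁻⁴ = 2.762 × 10⁻⁴, so Δρ ≈ 0.2837 kg m⁻³.
N² = (g/ρ₀)·Δρ/Δz = g·(Δρ/ρ₀)/Δz = 9.8 × 2.762 × 10⁻⁴ / 68 = 3.9805 × 10⁻⁵ s⁻².
N = √(3.9805 × 10⁻⁵) = 6.3091 × 10⁻³ rad s⁻¹ → T = 2π/N = 995.89 s ≈ 996 s.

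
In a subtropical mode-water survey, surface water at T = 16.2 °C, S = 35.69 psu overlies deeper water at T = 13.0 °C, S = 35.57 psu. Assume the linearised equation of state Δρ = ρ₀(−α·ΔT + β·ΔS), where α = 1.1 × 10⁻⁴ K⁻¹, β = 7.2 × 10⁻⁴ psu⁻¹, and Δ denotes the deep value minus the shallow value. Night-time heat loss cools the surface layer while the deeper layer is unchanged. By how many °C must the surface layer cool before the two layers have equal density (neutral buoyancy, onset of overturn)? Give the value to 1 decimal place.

Neutral buoyancy requires Δρ = 0, i.e. −α(T_deep − T_surf′) + β(S_deep − S_surf) = 0.
T_surf′ = T_deep − (β/α)·ΔS = 13.0 − (7.2 × 10⁻⁴/1.1 × 10⁻⁴)·(-0.12) = 13.785 °C.
Cooling required: 16.2 − (13.785) = 2.415 °C.

2.4 °C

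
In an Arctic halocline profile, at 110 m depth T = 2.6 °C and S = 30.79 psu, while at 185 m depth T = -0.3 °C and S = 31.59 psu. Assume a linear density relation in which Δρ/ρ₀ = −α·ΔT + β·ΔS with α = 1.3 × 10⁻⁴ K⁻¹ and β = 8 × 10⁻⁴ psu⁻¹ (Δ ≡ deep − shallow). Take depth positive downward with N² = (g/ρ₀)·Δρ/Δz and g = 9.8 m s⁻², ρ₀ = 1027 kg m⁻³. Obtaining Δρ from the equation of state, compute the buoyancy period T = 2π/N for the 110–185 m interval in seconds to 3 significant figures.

ΔT = -2.9 K, ΔS = +0.80 psu (deep − shallow).
Δρ/ρ₀ = −αΔT + βΔS = 3.77 × 10⁻⁴ + 6.40 × 10⁻⁴ = 1.017 × 10⁻³, so Δρ ≈ 1.044 kg m⁻³.
N² = (g/ρ₀)·Δρ/Δz = g·(Δρ/ρ₀)/Δz = 9.8 × 1.017 × 10⁻³ / 75 = 1.3289 × 10⁻⁴ s⁻².
N = √(1.3289 × 10⁻⁴) = 0.011528 rad s⁻¹ → T = 2π/N = 545.04 s ≈ 545 s.

545 s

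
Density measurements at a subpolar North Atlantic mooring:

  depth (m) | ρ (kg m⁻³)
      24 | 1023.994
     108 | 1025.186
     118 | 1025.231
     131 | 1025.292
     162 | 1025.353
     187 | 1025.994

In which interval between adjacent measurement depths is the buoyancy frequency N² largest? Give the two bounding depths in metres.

162–187 m

Compute the density gradient over each adjacent pair:
  24–108 m: Δρ/Δz = 1.192/84 = 0.014 kg m⁻⁴
  108–118 m: Δρ/Δz = 0.045/10 = 4.5 × 10⁻³ kg m⁻⁴
  118–131 m: Δρ/Δz = 0.061/13 = 4.7 × 10⁻³ kg m⁻⁴
  131–162 m: Δρ/Δz = 0.061/31 = 2.0 × 10⁻³ kg m⁻⁴
  162–187 m: Δρ/Δz = 0.641/25 = 0.026 kg m⁻⁴
The largest gradient is in the 162–187 m interval — the pycnocline.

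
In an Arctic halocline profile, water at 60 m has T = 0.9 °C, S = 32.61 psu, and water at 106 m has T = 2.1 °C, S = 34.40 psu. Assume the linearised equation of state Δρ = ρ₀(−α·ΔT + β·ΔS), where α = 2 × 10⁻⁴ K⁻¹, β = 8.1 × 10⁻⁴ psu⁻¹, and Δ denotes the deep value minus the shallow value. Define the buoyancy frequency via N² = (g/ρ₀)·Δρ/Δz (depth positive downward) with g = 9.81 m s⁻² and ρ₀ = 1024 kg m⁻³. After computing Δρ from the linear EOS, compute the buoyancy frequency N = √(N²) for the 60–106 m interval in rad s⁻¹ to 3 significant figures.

ΔT = +1.2 K, ΔS = +1.79 psu (deep − shallow).
Δρ/ρ₀ = −αΔT + βΔS = -2.40 × 10⁻⁴ + 1.4499 × 10⁻³ = 1.2099 × 10⁻³, so Δρ ≈ 1.239 kg m⁻³.
N² = (g/ρ₀)·Δρ/Δz = g·(Δρ/ρ₀)/Δz = 9.81 × 1.2099 × 10⁻³ / 46 = 2.5802 × 10⁻⁴ s⁻².
N = √(2.5802 × 10⁻⁴) = 0.016063 rad s⁻¹ ≈ 0.0161 rad s⁻¹.

0.0161 rad s⁻¹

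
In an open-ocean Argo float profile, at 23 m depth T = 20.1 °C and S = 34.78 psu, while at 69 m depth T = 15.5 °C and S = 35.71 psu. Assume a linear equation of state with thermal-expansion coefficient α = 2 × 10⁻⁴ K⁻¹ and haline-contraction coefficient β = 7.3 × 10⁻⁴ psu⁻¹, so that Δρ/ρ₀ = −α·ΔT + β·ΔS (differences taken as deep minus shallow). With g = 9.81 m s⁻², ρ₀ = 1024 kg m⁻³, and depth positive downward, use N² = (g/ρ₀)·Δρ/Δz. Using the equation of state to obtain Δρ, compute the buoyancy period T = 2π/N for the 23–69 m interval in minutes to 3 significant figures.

ΔT = -4.6 K, ΔS = +0.93 psu (deep − shallow).
Δρ/ρ₀ = −αΔT + βΔS = 9.20 × 10⁻⁴ + 6.789 × 10⁻⁴ = 1.5989 × 10⁻³, so Δρ ≈ 1.637 kg m⁻³.
N² = (g/ρ₀)·Δρ/Δz = g·(Δρ/ρ₀)/Δz = 9.81 × 1.5989 × 10⁻³ / 46 = 3.4098 × 10⁻⁴ s⁻².
N = √(3.4098 × 10⁻⁴) = 0.018466 rad s⁻¹ → T = 2π/N = 340.26 s = 5.6710 min ≈ 5.67 min.

5.67 min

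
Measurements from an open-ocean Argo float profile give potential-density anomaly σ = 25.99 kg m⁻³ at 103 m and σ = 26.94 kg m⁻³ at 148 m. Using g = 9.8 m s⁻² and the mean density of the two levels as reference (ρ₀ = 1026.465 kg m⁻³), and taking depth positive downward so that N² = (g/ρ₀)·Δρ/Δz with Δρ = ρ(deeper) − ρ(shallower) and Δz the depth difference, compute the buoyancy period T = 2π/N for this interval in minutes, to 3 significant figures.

Δρ = 1026.94 − 1025.99 = 0.95 kg m⁻³ over Δz = 148 − 103 = 45 m.
N² = (9.8/1026.465) × (0.95/45) = 2.0155 × 10⁻⁴ s⁻².
N = √(2.0155 × 10⁻⁴) = 0.014197 rad s⁻¹, so T = 2π/N = 442.57 s = 7.3762 min ≈ 7.38 min.

7.38 min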